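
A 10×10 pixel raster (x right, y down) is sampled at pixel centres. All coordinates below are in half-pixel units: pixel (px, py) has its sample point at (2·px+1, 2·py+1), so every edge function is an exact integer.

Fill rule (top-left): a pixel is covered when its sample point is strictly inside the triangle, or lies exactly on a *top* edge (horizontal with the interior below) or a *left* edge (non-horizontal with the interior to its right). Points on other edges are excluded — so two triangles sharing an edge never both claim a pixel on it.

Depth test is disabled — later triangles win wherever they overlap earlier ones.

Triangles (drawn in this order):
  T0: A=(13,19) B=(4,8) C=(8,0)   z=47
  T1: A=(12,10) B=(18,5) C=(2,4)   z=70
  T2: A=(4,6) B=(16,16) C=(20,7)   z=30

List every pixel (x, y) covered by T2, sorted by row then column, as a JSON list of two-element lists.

T0:
  2·area = 116
  edge (13, 19)→(4, 8): d=(-9,-11) top-left  bias=+0
  edge (4, 8)→(8, 0): d=(4,-8) top-left  bias=+0
  edge (8, 0)→(13, 19): d=(5,19) right/bottom  bias=-1
    (3,1)@(7, 3): e=[78,4,34] → X
    (4,1)@(9, 3): e=[100,20,-4] → .
    (3,2)@(7, 5): e=[60,12,44] → X
    (4,2)@(9, 5): e=[82,28,6] → X
    (5,2)@(11, 5): e=[104,44,-32] → .
    (2,3)@(5, 7): e=[20,4,92] → X
    (5,3)@(11, 7): e=[86,52,-22] → .
    (2,4)@(5, 9): e=[2,12,102] → X
    (5,4)@(11, 9): e=[68,60,-12] → .
    (2,5)@(5, 11): e=[-16,20,112] → .
    (3,5)@(7, 11): e=[6,36,74] → X
    (5,5)@(11, 11): e=[50,68,-2] → .
    (6,9)@(13, 19): e=[0,116,0] → .  [on edge]
  covered (14 px):
    . . . . . . . . . .
    . . . X . . . . . .
    . . . X X . . . . .
    . . X X X . . . . .
    . . X X X . . . . .
    . . . X X . . . . .
    . . . . X X . . . .
    . . . . . X . . . .
    . . . . . . . . . .
    . . . . . . . . . .
T1:
  2·area = 86  (B↔C swapped to make it positive)
  edge (12, 10)→(2, 4): d=(-10,-6) top-left  bias=+0
  edge (2, 4)→(18, 5): d=(16,1) right/bottom  bias=-1
  edge (18, 5)→(12, 10): d=(-6,5) right/bottom  bias=-1
    (2,2)@(5, 5): e=[8,13,65] → X
    (3,2)@(7, 5): e=[20,11,55] → X
    (4,2)@(9, 5): e=[32,9,45] → X
    (5,2)@(11, 5): e=[44,7,35] → X
    (6,2)@(13, 5): e=[56,5,25] → X
    (7,2)@(15, 5): e=[68,3,15] → X
    (8,2)@(17, 5): e=[80,1,5] → X
    (9,2)@(19, 5): e=[92,-1,-5] → .
    (2,3)@(5, 7): e=[-12,45,53] → .
    (3,3)@(7, 7): e=[0,43,43] → X  [on edge]
    (8,3)@(17, 7): e=[60,33,-7] → .
    (3,4)@(7, 9): e=[-20,75,31] → .
    (8,6)@(17, 13): e=[0,129,-43] → .  [on edge]
  covered (14 px):
    . . . . . . . . . .
    . . . . . . . . . .
    . . X X X X X X X .
    . . . X X X X X . .
    . . . . . X X . . .
    . . . . . . . . . .
    . . . . . . . . . .
    . . . . . . . . . .
    . . . . . . . . . .
    . . . . . . . . . .
T2:
  2·area = 148  (B↔C swapped to make it positive)
  edge (4, 6)→(20, 7): d=(16,1) right/bottom  bias=-1
  edge (20, 7)→(16, 16): d=(-4,9) right/bottom  bias=-1
  edge (16, 16)→(4, 6): d=(-12,-10) top-left  bias=+0
    (3,3)@(7, 7): e=[13,117,18] → X
    (4,3)@(9, 7): e=[11,99,38] → X
    (5,3)@(11, 7): e=[9,81,58] → X
    (6,3)@(13, 7): e=[7,63,78] → X
    (7,3)@(15, 7): e=[5,45,98] → X
    (8,3)@(17, 7): e=[3,27,118] → X
    (9,3)@(19, 7): e=[1,9,138] → X
    (3,4)@(7, 9): e=[45,109,-6] → .
    (4,4)@(9, 9): e=[43,91,14] → X
    (4,5)@(9, 11): e=[75,83,-10] → .
    (5,5)@(11, 11): e=[73,65,10] → X
    (9,5)@(19, 11): e=[65,-7,90] → .
  covered (21 px):
    . . . . . . . . . .
    . . . . . . . . . .
    . . . . . . . . . .
    . . . X X X X X X X
    . . . . X X X X X X
    . . . . . X X X X .
    . . . . . . X X X .
    . . . . . . . X . .
    . . . . . . . . . .
    . . . . . . . . . .

Final: [[3,3],[4,3],[5,3],[6,3],[7,3],[8,3],[9,3],[4,4],[5,4],[6,4],[7,4],[8,4],[9,4],[5,5],[6,5],[7,5],[8,5],[6,6],[7,6],[8,6],[7,7]]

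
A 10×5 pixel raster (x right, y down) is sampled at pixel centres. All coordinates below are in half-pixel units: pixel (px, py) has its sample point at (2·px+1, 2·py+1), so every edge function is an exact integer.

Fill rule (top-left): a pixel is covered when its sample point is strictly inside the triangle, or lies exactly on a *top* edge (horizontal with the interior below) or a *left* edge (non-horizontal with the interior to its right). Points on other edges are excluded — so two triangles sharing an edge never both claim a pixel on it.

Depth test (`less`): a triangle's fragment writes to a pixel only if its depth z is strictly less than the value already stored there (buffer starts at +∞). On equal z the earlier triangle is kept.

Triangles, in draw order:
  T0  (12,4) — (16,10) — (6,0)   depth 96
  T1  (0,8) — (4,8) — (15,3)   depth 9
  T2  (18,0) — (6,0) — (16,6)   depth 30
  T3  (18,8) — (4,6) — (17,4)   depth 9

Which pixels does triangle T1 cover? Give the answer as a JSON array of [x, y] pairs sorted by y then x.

T0:
  2·area = 20
  edge (12, 4)→(16, 10): d=(4,6) right/bottom  bias=-1
  edge (16, 10)→(6, 0): d=(-10,-10) top-left  bias=+0
  edge (6, 0)→(12, 4): d=(6,4) right/bottom  bias=-1
    (3,0)@(7, 1): e=[18,0,2] → █  [on edge]
    (4,0)@(9, 1): e=[6,20,-6] → ·
    (3,1)@(7, 3): e=[26,-20,14] → ·
    (4,1)@(9, 3): e=[14,0,6] → █  [on edge]
    (5,1)@(11, 3): e=[2,20,-2] → ·
    (4,2)@(9, 5): e=[22,-20,18] → ·
    (5,2)@(11, 5): e=[10,0,10] → █  [on edge]
    (6,2)@(13, 5): e=[-2,20,2] → ·
    (5,3)@(11, 7): e=[18,-20,22] → ·
    (6,3)@(13, 7): e=[6,0,14] → █  [on edge]
    (7,3)@(15, 7): e=[-6,20,6] → ·
    (6,4)@(13, 9): e=[14,-20,26] → ·
    (7,4)@(15, 9): e=[2,0,18] → █  [on edge]
  covered (5 px):
    · · · █ · · · · · ·
    · · · · █ · · · · ·
    · · · · · █ · · · ·
    · · · · · · █ · · ·
    · · · · · · · █ · ·
T1:
  2·area = 20  (B↔C swapped to make it positive)
  edge (0, 8)→(15, 3): d=(15,-5) top-left  bias=+0
  edge (15, 3)→(4, 8): d=(-11,5) right/bottom  bias=-1
  edge (4, 8)→(0, 8): d=(-4,0) right/bottom  bias=-1
    (7,1)@(15, 3): e=[0,0,20] → ·  [on edge]
    (4,2)@(9, 5): e=[0,8,12] → █  [on edge]
    (5,2)@(11, 5): e=[10,-2,12] → ·
    (1,3)@(3, 7): e=[0,16,4] → █  [on edge]
    (2,3)@(5, 7): e=[10,6,4] → █
    (3,3)@(7, 7): e=[20,-4,4] → ·
    (4,3)@(9, 7): e=[30,-14,4] → ·
    (1,4)@(3, 9): e=[30,-6,-4] → ·
    (2,4)@(5, 9): e=[40,-16,-4] → ·
  covered (3 px):
    · · · · · · · · · ·
    · · · · · · · · · ·
    · · · · █ · · · · ·
    · █ █ · · · · · · ·
    · · · · · · · · · ·
T2:
  2·area = 72  (B↔C swapped to make it positive)
  edge (18, 0)→(16, 6): d=(-2,6) right/bottom  bias=-1
  edge (16, 6)→(6, 0): d=(-10,-6) top-left  bias=+0
  edge (6, 0)→(18, 0): d=(12,0) top-left  bias=+0
    (4,0)@(9, 1): e=[52,8,12] → █
    (5,0)@(11, 1): e=[40,20,12] → █
    (6,0)@(13, 1): e=[28,32,12] → █
    (7,0)@(15, 1): e=[16,44,12] → █
    (8,0)@(17, 1): e=[4,56,12] → █
    (9,0)@(19, 1): e=[-8,68,12] → ·
    (4,1)@(9, 3): e=[48,-12,36] → ·
    (5,1)@(11, 3): e=[36,0,36] → █  [on edge]
    (8,1)@(17, 3): e=[0,36,36] → ·  [on edge]
    (5,2)@(11, 5): e=[32,-20,60] → ·
    (6,2)@(13, 5): e=[20,-8,60] → ·
    (7,2)@(15, 5): e=[8,4,60] → █
    (7,4)@(15, 9): e=[0,-36,108] → ·  [on edge]
  covered (9 px):
    · · · · █ █ █ █ █ ·
    · · · · · █ █ █ · ·
    · · · · · · · █ · ·
    · · · · · · · · · ·
    · · · · · · · · · ·
T3:
  2·area = 54
  edge (18, 8)→(4, 6): d=(-14,-2) top-left  bias=+0
  edge (4, 6)→(17, 4): d=(13,-2) top-left  bias=+0
  edge (17, 4)→(18, 8): d=(1,4) right/bottom  bias=-1
    (5,2)@(11, 5): e=[28,1,25] → █
    (6,2)@(13, 5): e=[32,5,17] → █
    (7,2)@(15, 5): e=[36,9,9] → █
    (8,2)@(17, 5): e=[40,13,1] → █
    (9,2)@(19, 5): e=[44,17,-7] → ·
    (5,3)@(11, 7): e=[0,27,27] → █  [on edge]
    (9,3)@(19, 7): e=[16,43,-5] → ·
    (5,4)@(11, 9): e=[-28,53,29] → ·
    (6,4)@(13, 9): e=[-24,57,21] → ·
    (7,4)@(15, 9): e=[-20,61,13] → ·
    (8,4)@(17, 9): e=[-16,65,5] → ·
  covered (8 px):
    · · · · · · · · · ·
    · · · · · · · · · ·
    · · · · · █ █ █ █ ·
    · · · · · █ █ █ █ ·
    · · · · · · · · · ·

Answer: [[4,2],[1,3],[2,3]]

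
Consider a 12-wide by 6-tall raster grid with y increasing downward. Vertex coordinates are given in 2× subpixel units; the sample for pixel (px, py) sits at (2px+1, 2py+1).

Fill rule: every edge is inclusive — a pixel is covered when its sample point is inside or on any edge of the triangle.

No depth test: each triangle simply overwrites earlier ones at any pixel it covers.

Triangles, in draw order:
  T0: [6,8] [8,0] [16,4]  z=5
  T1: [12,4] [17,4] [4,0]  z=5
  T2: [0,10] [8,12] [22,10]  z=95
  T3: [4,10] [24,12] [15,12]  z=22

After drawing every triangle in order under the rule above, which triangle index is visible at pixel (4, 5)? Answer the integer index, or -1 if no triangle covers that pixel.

T0:
  2·area = 72
  edge (6, 8)→(8, 0): d=(2,-8) inclusive
  edge (8, 0)→(16, 4): d=(8,4) inclusive
  edge (16, 4)→(6, 8): d=(-10,4) inclusive
    (4,0)@(9, 1): e=[10,4,58] → X
    (5,0)@(11, 1): e=[26,-4,50] → .
    (4,1)@(9, 3): e=[14,20,38] → X
    (5,1)@(11, 3): e=[30,12,30] → X
    (6,1)@(13, 3): e=[46,4,22] → X
    (7,1)@(15, 3): e=[62,-4,14] → .
    (3,2)@(7, 5): e=[2,44,26] → X
    (7,2)@(15, 5): e=[66,12,-6] → .
    (3,3)@(7, 7): e=[6,60,6] → X
    (4,3)@(9, 7): e=[22,52,-2] → .
    (5,3)@(11, 7): e=[38,44,-10] → .
    (6,3)@(13, 7): e=[54,36,-18] → .
  covered (9 px):
    . . . . X . . . . . . .
    . . . . X X X . . . . .
    . . . X X X X . . . . .
    . . . X . . . . . . . .
    . . . . . . . . . . . .
    . . . . . . . . . . . .
T1:
  2·area = 20  (B↔C swapped to make it positive)
  edge (12, 4)→(4, 0): d=(-8,-4) inclusive
  edge (4, 0)→(17, 4): d=(13,4) inclusive
  edge (17, 4)→(12, 4): d=(-5,0) inclusive
    (3,0)@(7, 1): e=[4,1,15] → X
    (4,0)@(9, 1): e=[12,-7,15] → .
    (3,1)@(7, 3): e=[-12,27,5] → .
    (5,1)@(11, 3): e=[4,11,5] → X
    (6,1)@(13, 3): e=[12,3,5] → X
    (7,1)@(15, 3): e=[20,-5,5] → .
    (5,2)@(11, 5): e=[-12,37,-5] → .
    (6,2)@(13, 5): e=[-4,29,-5] → .
  covered (3 px):
    . . . X . . . . . . . .
    . . . . . X X . . . . .
    . . . . . . . . . . . .
    . . . . . . . . . . . .
    . . . . . . . . . . . .
    . . . . . . . . . . . .
T2:
  2·area = 44  (B↔C swapped to make it positive)
  edge (0, 10)→(22, 10): d=(22,0) inclusive
  edge (22, 10)→(8, 12): d=(-14,2) inclusive
  edge (8, 12)→(0, 10): d=(-8,-2) inclusive
    (2,5)@(5, 11): e=[22,20,2] → X
    (3,5)@(7, 11): e=[22,16,6] → X
    (4,5)@(9, 11): e=[22,12,10] → X
    (5,5)@(11, 11): e=[22,8,14] → X
    (6,5)@(13, 11): e=[22,4,18] → X
    (7,5)@(15, 11): e=[22,0,22] → X  [on edge]
    (8,5)@(17, 11): e=[22,-4,26] → .
  covered (6 px):
    . . . . . . . . . . . .
    . . . . . . . . . . . .
    . . . . . . . . . . . .
    . . . . . . . . . . . .
    . . . . . . . . . . . .
    . . X X X X X X . . . .
T3:
  2·area = 18
  edge (4, 10)→(24, 12): d=(20,2) inclusive
  edge (24, 12)→(15, 12): d=(-9,0) inclusive
  edge (15, 12)→(4, 10): d=(-11,-2) inclusive
    (5,5)@(11, 11): e=[6,9,3] → X
    (6,5)@(13, 11): e=[2,9,7] → X
    (7,5)@(15, 11): e=[-2,9,11] → .
  covered (2 px):
    . . . . . . . . . . . .
    . . . . . . . . . . . .
    . . . . . . . . . . . .
    . . . . . . . . . . . .
    . . . . . . . . . . . .
    . . . . . X X . . . . .

Z-buffer (winner per pixel, '.' = empty):
  . . . 1 0 . . . . . . .
  . . . . 0 1 1 . . . . .
  . . . 0 0 0 0 . . . . .
  . . . 0 . . . . . . . .
  . . . . . . . . . . . .
  . . 2 2 2 3 3 2 . . . .

Answer: 2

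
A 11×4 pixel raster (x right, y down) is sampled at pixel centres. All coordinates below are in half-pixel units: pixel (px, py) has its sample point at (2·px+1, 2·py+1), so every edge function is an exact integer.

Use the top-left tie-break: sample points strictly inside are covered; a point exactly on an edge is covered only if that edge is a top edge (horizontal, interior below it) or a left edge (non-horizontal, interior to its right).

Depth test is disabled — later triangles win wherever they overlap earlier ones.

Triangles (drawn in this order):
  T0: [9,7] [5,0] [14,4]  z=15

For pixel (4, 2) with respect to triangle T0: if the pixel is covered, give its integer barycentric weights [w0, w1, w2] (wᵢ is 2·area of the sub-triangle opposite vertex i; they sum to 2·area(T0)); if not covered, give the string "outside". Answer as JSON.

T0:
  2·area = 47
  edge (9, 7)→(5, 0): d=(-4,-7) top-left  bias=+0
  edge (5, 0)→(14, 4): d=(9,4) right/bottom  bias=-1
  edge (14, 4)→(9, 7): d=(-5,3) right/bottom  bias=-1
    (3,0)@(7, 1): e=[10,1,36] → █
    (4,0)@(9, 1): e=[24,-7,30] → ·
    (9,0)@(19, 1): e=[94,-47,0] → ·  [on edge]
    (3,1)@(7, 3): e=[2,19,26] → █
    (4,1)@(9, 3): e=[16,11,20] → █
    (5,1)@(11, 3): e=[30,3,14] → █
    (6,1)@(13, 3): e=[44,-5,8] → ·
    (3,2)@(7, 5): e=[-6,37,16] → ·
    (4,2)@(9, 5): e=[8,29,10] → █
    (6,2)@(13, 5): e=[36,13,-2] → ·
    (4,3)@(9, 7): e=[0,47,0] → ·  [on edge]
    (5,3)@(11, 7): e=[14,39,-6] → ·
  covered (6 px):
    · · · █ · · · · · · ·
    · · · █ █ █ · · · · ·
    · · · · █ █ · · · · ·
    · · · · · · · · · · ·

Answer: [29,10,8]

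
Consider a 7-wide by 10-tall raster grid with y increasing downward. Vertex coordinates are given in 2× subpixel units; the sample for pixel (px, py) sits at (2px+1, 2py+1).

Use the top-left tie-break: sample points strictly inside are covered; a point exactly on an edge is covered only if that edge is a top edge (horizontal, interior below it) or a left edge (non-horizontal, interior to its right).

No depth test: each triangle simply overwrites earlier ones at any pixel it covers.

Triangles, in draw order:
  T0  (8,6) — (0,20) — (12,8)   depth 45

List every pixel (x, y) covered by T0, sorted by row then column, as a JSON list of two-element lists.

T0:
  2·area = 72  (B↔C swapped to make it positive)
  edge (8, 6)→(12, 8): d=(4,2) right/bottom  bias=-1
  edge (12, 8)→(0, 20): d=(-12,12) right/bottom  bias=-1
  edge (0, 20)→(8, 6): d=(8,-14) top-left  bias=+0
    (4,3)@(9, 7): e=[2,48,22] → X
    (5,3)@(11, 7): e=[-2,24,50] → .
    (6,3)@(13, 7): e=[-6,0,78] → .  [on edge]
    (3,4)@(7, 9): e=[14,48,10] → X
    (5,4)@(11, 9): e=[6,0,66] → .  [on edge]
    (3,5)@(7, 11): e=[22,24,26] → X
    (4,5)@(9, 11): e=[18,0,54] → .  [on edge]
    (2,6)@(5, 13): e=[34,24,14] → X
    (3,6)@(7, 13): e=[30,0,42] → .  [on edge]
    (1,7)@(3, 15): e=[46,24,2] → X
    (2,7)@(5, 15): e=[42,0,30] → .  [on edge]
    (1,8)@(3, 17): e=[54,0,18] → .  [on edge]
    (0,9)@(1, 19): e=[66,0,6] → .  [on edge]
  covered (6 px):
    . . . . . . .
    . . . . . . .
    . . . . . . .
    . . . . X . .
    . . . X X . .
    . . . X . . .
    . . X . . . .
    . X . . . . .
    . . . . . . .
    . . . . . . .

Answer: [[4,3],[3,4],[4,4],[3,5],[2,6],[1,7]]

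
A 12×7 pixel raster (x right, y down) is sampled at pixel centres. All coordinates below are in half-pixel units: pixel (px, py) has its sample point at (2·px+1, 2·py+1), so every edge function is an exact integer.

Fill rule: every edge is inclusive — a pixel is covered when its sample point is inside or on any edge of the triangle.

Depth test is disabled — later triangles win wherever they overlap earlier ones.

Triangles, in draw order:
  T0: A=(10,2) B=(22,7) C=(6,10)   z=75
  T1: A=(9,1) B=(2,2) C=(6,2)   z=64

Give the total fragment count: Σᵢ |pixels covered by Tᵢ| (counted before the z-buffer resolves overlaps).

T0:
  2·area = 116
  edge (10, 2)→(22, 7): d=(12,5) inclusive
  edge (22, 7)→(6, 10): d=(-16,3) inclusive
  edge (6, 10)→(10, 2): d=(4,-8) inclusive
    (5,1)@(11, 3): e=[7,97,12] → █
    (6,1)@(13, 3): e=[-3,91,28] → ·
    (4,2)@(9, 5): e=[41,71,4] → █
    (6,2)@(13, 5): e=[21,59,36] → █
    (7,2)@(15, 5): e=[11,53,52] → █
    (8,2)@(17, 5): e=[1,47,68] → █
    (9,2)@(19, 5): e=[-9,41,84] → ·
    (4,3)@(9, 7): e=[65,39,12] → █
    (9,3)@(19, 7): e=[15,9,92] → █
    (10,3)@(21, 7): e=[5,3,108] → █
    (11,3)@(23, 7): e=[-5,-3,124] → ·
    (3,4)@(7, 9): e=[99,13,4] → █
  covered (16 px):
    · · · · · · · · · · · ·
    · · · · · █ · · · · · ·
    · · · · █ █ █ █ █ · · ·
    · · · · █ █ █ █ █ █ █ ·
    · · · █ █ █ · · · · · ·
    · · · · · · · · · · · ·
    · · · · · · · · · · · ·
T1:
  2·area = 4  (B↔C swapped to make it positive)
  edge (9, 1)→(6, 2): d=(-3,1) inclusive
  edge (6, 2)→(2, 2): d=(-4,0) inclusive
  edge (2, 2)→(9, 1): d=(7,-1) inclusive
    (4,0)@(9, 1): e=[0,4,0] → █  [on edge]
    (5,0)@(11, 1): e=[-2,4,2] → ·
    (1,1)@(3, 3): e=[0,-4,8] → ·  [on edge]
    (4,1)@(9, 3): e=[-6,-4,14] → ·
  covered (1 px):
    · · · · █ · · · · · · ·
    · · · · · · · · · · · ·
    · · · · · · · · · · · ·
    · · · · · · · · · · · ·
    · · · · · · · · · · · ·
    · · · · · · · · · · · ·
    · · · · · · · · · · · ·

Result: 17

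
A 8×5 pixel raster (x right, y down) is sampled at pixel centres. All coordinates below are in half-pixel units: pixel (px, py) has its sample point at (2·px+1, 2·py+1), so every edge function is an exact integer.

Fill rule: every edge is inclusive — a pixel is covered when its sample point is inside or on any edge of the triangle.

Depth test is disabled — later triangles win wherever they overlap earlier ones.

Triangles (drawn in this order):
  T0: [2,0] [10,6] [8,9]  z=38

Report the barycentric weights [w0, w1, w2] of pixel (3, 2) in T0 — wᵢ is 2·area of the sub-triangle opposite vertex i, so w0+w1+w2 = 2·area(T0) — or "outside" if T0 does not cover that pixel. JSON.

T0:
  2·area = 36
  edge (2, 0)→(10, 6): d=(8,6) inclusive
  edge (10, 6)→(8, 9): d=(-2,3) inclusive
  edge (8, 9)→(2, 0): d=(-6,-9) inclusive
    (1,0)@(3, 1): e=[2,31,3] → #
    (2,0)@(5, 1): e=[-10,25,21] → ·
    (1,1)@(3, 3): e=[18,27,-9] → ·
    (2,1)@(5, 3): e=[6,21,9] → #
    (3,1)@(7, 3): e=[-6,15,27] → ·
    (2,2)@(5, 5): e=[22,17,-3] → ·
    (3,2)@(7, 5): e=[10,11,15] → #
    (4,2)@(9, 5): e=[-2,5,33] → ·
    (3,3)@(7, 7): e=[26,7,3] → #
    (4,3)@(9, 7): e=[14,1,21] → #
    (5,3)@(11, 7): e=[2,-5,39] → ·
    (3,4)@(7, 9): e=[42,3,-9] → ·
  covered (5 px):
    · # · · · · · ·
    · · # · · · · ·
    · · · # · · · ·
    · · · # # · · ·
    · · · · · · · ·

Answer: [11,15,10]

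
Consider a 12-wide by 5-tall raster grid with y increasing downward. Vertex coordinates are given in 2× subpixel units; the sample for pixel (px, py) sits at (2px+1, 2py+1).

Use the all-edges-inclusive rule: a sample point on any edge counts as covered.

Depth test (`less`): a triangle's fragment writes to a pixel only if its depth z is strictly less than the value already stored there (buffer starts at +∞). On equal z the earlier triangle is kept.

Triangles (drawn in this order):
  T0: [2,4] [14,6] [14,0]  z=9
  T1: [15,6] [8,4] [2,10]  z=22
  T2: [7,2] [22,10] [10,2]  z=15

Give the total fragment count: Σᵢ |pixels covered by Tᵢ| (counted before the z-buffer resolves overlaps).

T0:
  2·area = 72  (B↔C swapped to make it positive)
  edge (2, 4)→(14, 0): d=(12,-4) inclusive
  edge (14, 0)→(14, 6): d=(0,6) inclusive
  edge (14, 6)→(2, 4): d=(-12,-2) inclusive
    (5,0)@(11, 1): e=[0,18,54] → X  [on edge]
    (6,0)@(13, 1): e=[8,6,58] → X
    (7,0)@(15, 1): e=[16,-6,62] → .
    (2,1)@(5, 3): e=[0,54,18] → X  [on edge]
    (3,1)@(7, 3): e=[8,42,22] → X
    (4,1)@(9, 3): e=[16,30,26] → X
    (7,1)@(15, 3): e=[40,-6,38] → .
    (2,2)@(5, 5): e=[24,54,-6] → .
    (3,2)@(7, 5): e=[32,42,-2] → .
    (4,2)@(9, 5): e=[40,30,2] → X
    (7,2)@(15, 5): e=[64,-6,14] → .
    (4,3)@(9, 7): e=[64,30,-22] → .
  covered (10 px):
    . . . . . X X . . . . .
    . . X X X X X . . . . .
    . . . . X X X . . . . .
    . . . . . . . . . . . .
    . . . . . . . . . . . .
T1:
  2·area = 54  (B↔C swapped to make it positive)
  edge (15, 6)→(2, 10): d=(-13,4) inclusive
  edge (2, 10)→(8, 4): d=(6,-6) inclusive
  edge (8, 4)→(15, 6): d=(7,2) inclusive
    (5,0)@(11, 1): e=[81,0,-27] → .  [on edge]
    (4,1)@(9, 3): e=[63,0,-9] → .  [on edge]
    (3,2)@(7, 5): e=[45,0,9] → X  [on edge]
    (4,2)@(9, 5): e=[37,12,5] → X
    (5,2)@(11, 5): e=[29,24,1] → X
    (6,2)@(13, 5): e=[21,36,-3] → .
    (2,3)@(5, 7): e=[27,0,27] → X  [on edge]
    (6,3)@(13, 7): e=[-5,48,11] → .
    (1,4)@(3, 9): e=[9,0,45] → X  [on edge]
    (3,4)@(7, 9): e=[-7,24,37] → .
    (4,4)@(9, 9): e=[-15,36,33] → .
    (5,4)@(11, 9): e=[-23,48,29] → .
  covered (9 px):
    . . . . . . . . . . . .
    . . . . . . . . . . . .
    . . . X X X . . . . . .
    . . X X X X . . . . . .
    . X X . . . . . . . . .
T2:
  2·area = 24  (B↔C swapped to make it positive)
  edge (7, 2)→(10, 2): d=(3,0) inclusive
  edge (10, 2)→(22, 10): d=(12,8) inclusive
  edge (22, 10)→(7, 2): d=(-15,-8) inclusive
    (4,1)@(9, 3): e=[3,20,1] → X
    (5,1)@(11, 3): e=[3,4,17] → X
    (6,1)@(13, 3): e=[3,-12,33] → .
    (4,2)@(9, 5): e=[9,44,-29] → .
    (5,2)@(11, 5): e=[9,28,-13] → .
    (6,2)@(13, 5): e=[9,12,3] → X
    (7,2)@(15, 5): e=[9,-4,19] → .
    (6,3)@(13, 7): e=[15,36,-27] → .
    (8,3)@(17, 7): e=[15,4,5] → X
    (9,3)@(19, 7): e=[15,-12,21] → .
    (8,4)@(17, 9): e=[21,28,-25] → .
  covered (4 px):
    . . . . . . . . . . . .
    . . . . X X . . . . . .
    . . . . . . X . . . . .
    . . . . . . . . X . . .
    . . . . . . . . . . . .

Result: 23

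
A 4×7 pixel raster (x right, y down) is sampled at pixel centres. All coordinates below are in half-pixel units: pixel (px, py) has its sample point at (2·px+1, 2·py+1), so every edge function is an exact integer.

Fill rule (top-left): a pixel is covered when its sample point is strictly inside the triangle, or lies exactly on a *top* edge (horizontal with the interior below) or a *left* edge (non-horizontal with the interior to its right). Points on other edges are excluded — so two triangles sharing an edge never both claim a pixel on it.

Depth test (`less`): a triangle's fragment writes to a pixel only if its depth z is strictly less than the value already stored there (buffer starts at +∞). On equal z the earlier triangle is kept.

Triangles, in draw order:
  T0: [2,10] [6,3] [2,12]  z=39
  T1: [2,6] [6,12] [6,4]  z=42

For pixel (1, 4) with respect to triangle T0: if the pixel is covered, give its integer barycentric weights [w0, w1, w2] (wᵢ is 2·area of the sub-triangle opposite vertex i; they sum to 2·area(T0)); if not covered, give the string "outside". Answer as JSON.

T0:
  2·area = 8
  edge (2, 10)→(6, 3): d=(4,-7) top-left  bias=+0
  edge (6, 3)→(2, 12): d=(-4,9) right/bottom  bias=-1
  edge (2, 12)→(2, 10): d=(0,-2) top-left  bias=+0
    (2,2)@(5, 5): e=[1,1,6] → X
    (3,2)@(7, 5): e=[15,-17,10] → .
    (2,3)@(5, 7): e=[9,-7,6] → .
    (1,4)@(3, 9): e=[3,3,2] → X
    (2,4)@(5, 9): e=[17,-15,6] → .
    (1,5)@(3, 11): e=[11,-5,2] → .
  covered (2 px):
    . . . .
    . . . .
    . . X .
    . . . .
    . X . .
    . . . .
    . . . .
T1:
  2·area = 32  (B↔C swapped to make it positive)
  edge (2, 6)→(6, 4): d=(4,-2) top-left  bias=+0
  edge (6, 4)→(6, 12): d=(0,8) right/bottom  bias=-1
  edge (6, 12)→(2, 6): d=(-4,-6) top-left  bias=+0
    (2,2)@(5, 5): e=[2,8,22] → X
    (3,2)@(7, 5): e=[6,-8,34] → .
    (1,3)@(3, 7): e=[6,24,2] → X
    (3,3)@(7, 7): e=[14,-8,26] → .
    (1,4)@(3, 9): e=[14,24,-6] → .
    (2,4)@(5, 9): e=[18,8,6] → X
    (3,4)@(7, 9): e=[22,-8,18] → .
    (2,5)@(5, 11): e=[26,8,-2] → .
  covered (4 px):
    . . . .
    . . . .
    . . X .
    . X X .
    . . X .
    . . . .
    . . . .

Final: [3,2,3]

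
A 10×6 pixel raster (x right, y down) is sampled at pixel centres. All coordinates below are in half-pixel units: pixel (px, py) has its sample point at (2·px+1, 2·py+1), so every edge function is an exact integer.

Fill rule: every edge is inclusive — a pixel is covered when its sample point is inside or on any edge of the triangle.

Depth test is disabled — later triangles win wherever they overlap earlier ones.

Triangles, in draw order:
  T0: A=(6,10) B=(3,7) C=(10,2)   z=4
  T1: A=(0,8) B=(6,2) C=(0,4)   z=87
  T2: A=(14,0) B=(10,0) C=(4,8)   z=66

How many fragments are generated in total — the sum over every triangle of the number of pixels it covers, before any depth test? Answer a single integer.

T0:
  2·area = 36
  edge (6, 10)→(3, 7): d=(-3,-3) inclusive
  edge (3, 7)→(10, 2): d=(7,-5) inclusive
  edge (10, 2)→(6, 10): d=(-4,8) inclusive
    (4,1)@(9, 3): e=[30,2,4] → █
    (5,1)@(11, 3): e=[36,12,-12] → ·
    (0,2)@(1, 5): e=[0,-24,60] → ·  [on edge]
    (3,2)@(7, 5): e=[18,6,12] → █
    (4,2)@(9, 5): e=[24,16,-4] → ·
    (1,3)@(3, 7): e=[0,0,36] → █  [on edge]
    (2,3)@(5, 7): e=[6,10,20] → █
    (4,3)@(9, 7): e=[18,30,-12] → ·
    (1,4)@(3, 9): e=[-6,14,28] → ·
    (2,4)@(5, 9): e=[0,24,12] → █  [on edge]
    (3,4)@(7, 9): e=[6,34,-4] → ·
    (2,5)@(5, 11): e=[-6,38,4] → ·
    (3,5)@(7, 11): e=[0,48,-12] → ·  [on edge]
  covered (6 px):
    · · · · · · · · · ·
    · · · · █ · · · · ·
    · · · █ · · · · · ·
    · █ █ █ · · · · · ·
    · · █ · · · · · · ·
    · · · · · · · · · ·
T1:
  2·area = 24  (B↔C swapped to make it positive)
  edge (0, 8)→(0, 4): d=(0,-4) inclusive
  edge (0, 4)→(6, 2): d=(6,-2) inclusive
  edge (6, 2)→(0, 8): d=(-6,6) inclusive
    (3,0)@(7, 1): e=[28,-4,0] → ·  [on edge]
    (4,0)@(9, 1): e=[36,0,-12] → ·  [on edge]
    (1,1)@(3, 3): e=[12,0,12] → █  [on edge]
    (2,1)@(5, 3): e=[20,4,0] → █  [on edge]
    (3,1)@(7, 3): e=[28,8,-12] → ·
    (0,2)@(1, 5): e=[4,8,12] → █
    (1,2)@(3, 5): e=[12,12,0] → █  [on edge]
    (2,2)@(5, 5): e=[20,16,-12] → ·
    (0,3)@(1, 7): e=[4,20,0] → █  [on edge]
    (1,3)@(3, 7): e=[12,24,-12] → ·
    (0,4)@(1, 9): e=[4,32,-12] → ·
  covered (5 px):
    · · · · · · · · · ·
    · █ █ · · · · · · ·
    █ █ · · · · · · · ·
    █ · · · · · · · · ·
    · · · · · · · · · ·
    · · · · · · · · · ·
T2:
  2·area = 32  (B↔C swapped to make it positive)
  edge (14, 0)→(4, 8): d=(-10,8) inclusive
  edge (4, 8)→(10, 0): d=(6,-8) inclusive
  edge (10, 0)→(14, 0): d=(4,0) inclusive
    (5,0)@(11, 1): e=[14,14,4] → █
    (6,0)@(13, 1): e=[-2,30,4] → ·
    (4,1)@(9, 3): e=[10,10,12] → █
    (5,1)@(11, 3): e=[-6,26,12] → ·
    (3,2)@(7, 5): e=[6,6,20] → █
    (4,2)@(9, 5): e=[-10,22,20] → ·
    (2,3)@(5, 7): e=[2,2,28] → █
    (3,3)@(7, 7): e=[-14,18,28] → ·
    (2,4)@(5, 9): e=[-18,14,36] → ·
  covered (4 px):
    · · · · · █ · · · ·
    · · · · █ · · · · ·
    · · · █ · · · · · ·
    · · █ · · · · · · ·
    · · · · · · · · · ·
    · · · · · · · · · ·

Final: 15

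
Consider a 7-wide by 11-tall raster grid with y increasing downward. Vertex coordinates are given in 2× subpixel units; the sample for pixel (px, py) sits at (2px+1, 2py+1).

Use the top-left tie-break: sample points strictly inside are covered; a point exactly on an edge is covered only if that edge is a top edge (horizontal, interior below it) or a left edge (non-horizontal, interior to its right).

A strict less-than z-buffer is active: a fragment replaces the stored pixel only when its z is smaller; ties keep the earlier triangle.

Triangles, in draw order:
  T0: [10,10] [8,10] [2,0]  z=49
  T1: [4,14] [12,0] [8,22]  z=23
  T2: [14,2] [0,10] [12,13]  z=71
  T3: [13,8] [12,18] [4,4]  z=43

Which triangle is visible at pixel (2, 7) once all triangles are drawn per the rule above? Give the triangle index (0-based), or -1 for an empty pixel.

T0:
  2·area = 20
  edge (10, 10)→(8, 10): d=(-2,0) right/bottom  bias=-1
  edge (8, 10)→(2, 0): d=(-6,-10) top-left  bias=+0
  edge (2, 0)→(10, 10): d=(8,10) right/bottom  bias=-1
    (2,2)@(5, 5): e=[10,0,10] → #  [on edge]
    (3,2)@(7, 5): e=[10,20,-10] → ·
    (2,3)@(5, 7): e=[6,-12,26] → ·
    (3,3)@(7, 7): e=[6,8,6] → #
    (4,3)@(9, 7): e=[6,28,-14] → ·
    (3,4)@(7, 9): e=[2,-4,22] → ·
    (4,4)@(9, 9): e=[2,16,2] → #
    (5,4)@(11, 9): e=[2,36,-18] → ·
    (4,5)@(9, 11): e=[-2,4,18] → ·
    (5,7)@(11, 15): e=[-10,0,30] → ·  [on edge]
  covered (3 px):
    · · · · · · ·
    · · · · · · ·
    · · # · · · ·
    · · · # · · ·
    · · · · # · ·
    · · · · · · ·
    · · · · · · ·
    · · · · · · ·
    · · · · · · ·
    · · · · · · ·
    · · · · · · ·
T1:
  2·area = 120
  edge (4, 14)→(12, 0): d=(8,-14) top-left  bias=+0
  edge (12, 0)→(8, 22): d=(-4,22) right/bottom  bias=-1
  edge (8, 22)→(4, 14): d=(-4,-8) top-left  bias=+0
    (5,1)@(11, 3): e=[10,10,100] → #
    (6,1)@(13, 3): e=[38,-34,116] → ·
    (5,2)@(11, 5): e=[26,2,92] → #
    (6,2)@(13, 5): e=[54,-42,108] → ·
    (4,3)@(9, 7): e=[14,38,68] → #
    (5,3)@(11, 7): e=[42,-6,84] → ·
    (3,4)@(7, 9): e=[2,74,44] → #
    (5,4)@(11, 9): e=[58,-14,76] → ·
    (3,5)@(7, 11): e=[18,66,36] → #
    (5,5)@(11, 11): e=[74,-22,68] → ·
    (2,6)@(5, 13): e=[6,102,12] → #
    (5,6)@(11, 13): e=[90,-30,60] → ·
  covered (15 px):
    · · · · · · ·
    · · · · · # ·
    · · · · · # ·
    · · · · # · ·
    · · · # # · ·
    · · · # # · ·
    · · # # # · ·
    · · # # # · ·
    · · · # · · ·
    · · · # · · ·
    · · · · · · ·
T2:
  2·area = 138  (B↔C swapped to make it positive)
  edge (14, 2)→(12, 13): d=(-2,11) right/bottom  bias=-1
  edge (12, 13)→(0, 10): d=(-12,-3) top-left  bias=+0
  edge (0, 10)→(14, 2): d=(14,-8) top-left  bias=+0
    (6,1)@(13, 3): e=[9,123,6] → #
    (4,2)@(9, 5): e=[49,87,2] → #
    (5,2)@(11, 5): e=[27,93,18] → #
    (3,3)@(7, 7): e=[67,57,14] → #
    (1,4)@(3, 9): e=[107,21,10] → #
    (2,4)@(5, 9): e=[85,27,26] → #
    (6,4)@(13, 9): e=[-3,51,90] → ·
    (1,5)@(3, 11): e=[103,-3,38] → ·
    (2,5)@(5, 11): e=[81,3,54] → #
    (6,5)@(13, 11): e=[-7,27,118] → ·
    (2,6)@(5, 13): e=[77,-21,82] → ·
    (3,6)@(7, 13): e=[55,-15,98] → ·
  covered (17 px):
    · · · · · · ·
    · · · · · · #
    · · · · # # #
    · · · # # # #
    · # # # # # ·
    · · # # # # ·
    · · · · · · ·
    · · · · · · ·
    · · · · · · ·
    · · · · · · ·
    · · · · · · ·
T3:
  2·area = 94
  edge (13, 8)→(12, 18): d=(-1,10) right/bottom  bias=-1
  edge (12, 18)→(4, 4): d=(-8,-14) top-left  bias=+0
  edge (4, 4)→(13, 8): d=(9,4) right/bottom  bias=-1
    (2,2)@(5, 5): e=[83,6,5] → #
    (3,2)@(7, 5): e=[63,34,-3] → ·
    (2,3)@(5, 7): e=[81,-10,23] → ·
    (3,3)@(7, 7): e=[61,18,15] → #
    (4,3)@(9, 7): e=[41,46,7] → #
    (5,3)@(11, 7): e=[21,74,-1] → ·
    (3,4)@(7, 9): e=[59,2,33] → #
    (5,4)@(11, 9): e=[19,58,17] → #
    (6,4)@(13, 9): e=[-1,86,9] → ·
    (3,5)@(7, 11): e=[57,-14,51] → ·
    (4,5)@(9, 11): e=[37,14,43] → #
    (6,5)@(13, 11): e=[-3,70,27] → ·
  covered (10 px):
    · · · · · · ·
    · · · · · · ·
    · · # · · · ·
    · · · # # · ·
    · · · # # # ·
    · · · · # # ·
    · · · · · # ·
    · · · · · # ·
    · · · · · · ·
    · · · · · · ·
    · · · · · · ·

Z-buffer (winner per pixel, '.' = empty):
  . . . . . . .
  . . . . . 1 2
  . . 3 . 2 1 2
  . . . 3 1 2 2
  . 2 2 1 1 3 .
  . . 2 1 1 3 .
  . . 1 1 1 3 .
  . . 1 1 1 3 .
  . . . 1 . . .
  . . . 1 . . .
  . . . . . . .

Final: 1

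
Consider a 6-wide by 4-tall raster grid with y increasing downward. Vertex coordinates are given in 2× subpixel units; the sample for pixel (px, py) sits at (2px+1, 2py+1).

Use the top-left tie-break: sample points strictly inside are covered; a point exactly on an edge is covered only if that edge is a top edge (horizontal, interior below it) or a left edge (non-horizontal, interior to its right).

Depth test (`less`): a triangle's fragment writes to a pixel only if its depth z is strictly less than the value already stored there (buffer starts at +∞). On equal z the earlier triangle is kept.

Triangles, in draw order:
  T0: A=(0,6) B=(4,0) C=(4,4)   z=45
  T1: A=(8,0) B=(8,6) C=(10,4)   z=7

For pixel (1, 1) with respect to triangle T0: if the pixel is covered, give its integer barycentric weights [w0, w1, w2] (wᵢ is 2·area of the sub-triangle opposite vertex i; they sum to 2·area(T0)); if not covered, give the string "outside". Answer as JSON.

T0:
  2·area = 16
  edge (0, 6)→(4, 0): d=(4,-6) top-left  bias=+0
  edge (4, 0)→(4, 4): d=(0,4) right/bottom  bias=-1
  edge (4, 4)→(0, 6): d=(-4,2) right/bottom  bias=-1
    (1,1)@(3, 3): e=[6,4,6] → X
    (2,1)@(5, 3): e=[18,-4,2] → .
    (0,2)@(1, 5): e=[2,12,2] → X
    (1,2)@(3, 5): e=[14,4,-2] → .
    (0,3)@(1, 7): e=[10,12,-6] → .
  covered (2 px):
    . . . . . .
    . X . . . .
    X . . . . .
    . . . . . .
T1:
  2·area = 12  (B↔C swapped to make it positive)
  edge (8, 0)→(10, 4): d=(2,4) right/bottom  bias=-1
  edge (10, 4)→(8, 6): d=(-2,2) right/bottom  bias=-1
  edge (8, 6)→(8, 0): d=(0,-6) top-left  bias=+0
    (4,1)@(9, 3): e=[2,4,6] → X
    (5,1)@(11, 3): e=[-6,0,18] → .  [on edge]
    (4,2)@(9, 5): e=[6,0,6] → .  [on edge]
    (3,3)@(7, 7): e=[18,0,-6] → .  [on edge]
  covered (1 px):
    . . . . . .
    . . . . X .
    . . . . . .
    . . . . . .

Final: [4,6,6]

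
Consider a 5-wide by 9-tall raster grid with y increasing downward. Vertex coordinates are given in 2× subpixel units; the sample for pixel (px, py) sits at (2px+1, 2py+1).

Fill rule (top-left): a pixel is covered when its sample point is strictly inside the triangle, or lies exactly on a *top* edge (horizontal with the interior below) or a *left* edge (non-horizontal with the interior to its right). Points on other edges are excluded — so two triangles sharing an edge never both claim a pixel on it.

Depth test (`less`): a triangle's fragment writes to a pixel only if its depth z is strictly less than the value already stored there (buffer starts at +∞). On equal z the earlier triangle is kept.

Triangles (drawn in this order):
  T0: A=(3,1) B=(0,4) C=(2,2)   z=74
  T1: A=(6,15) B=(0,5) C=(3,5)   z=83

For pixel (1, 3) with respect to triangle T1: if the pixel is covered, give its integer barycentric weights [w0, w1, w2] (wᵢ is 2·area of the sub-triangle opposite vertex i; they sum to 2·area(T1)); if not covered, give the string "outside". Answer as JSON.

T0:
  degenerate (2·area = 0) — covers nothing
T1:
  2·area = 30
  edge (6, 15)→(0, 5): d=(-6,-10) top-left  bias=+0
  edge (0, 5)→(3, 5): d=(3,0) top-left  bias=+0
  edge (3, 5)→(6, 15): d=(3,10) right/bottom  bias=-1
    (0,2)@(1, 5): e=[10,0,20] → #  [on edge]
    (1,2)@(3, 5): e=[30,0,0] → ·  [on edge]
    (2,2)@(5, 5): e=[50,0,-20] → ·  [on edge]
    (3,2)@(7, 5): e=[70,0,-40] → ·  [on edge]
    (4,2)@(9, 5): e=[90,0,-60] → ·  [on edge]
    (0,3)@(1, 7): e=[-2,6,26] → ·
    (1,3)@(3, 7): e=[18,6,6] → #
    (2,3)@(5, 7): e=[38,6,-14] → ·
    (1,4)@(3, 9): e=[6,12,12] → #
    (2,4)@(5, 9): e=[26,12,-8] → ·
    (1,5)@(3, 11): e=[-6,18,18] → ·
    (2,6)@(5, 13): e=[2,24,4] → #
  covered (4 px):
    · · · · ·
    · · · · ·
    # · · · ·
    · # · · ·
    · # · · ·
    · · · · ·
    · · # · ·
    · · · · ·
    · · · · ·

Answer: [6,6,18]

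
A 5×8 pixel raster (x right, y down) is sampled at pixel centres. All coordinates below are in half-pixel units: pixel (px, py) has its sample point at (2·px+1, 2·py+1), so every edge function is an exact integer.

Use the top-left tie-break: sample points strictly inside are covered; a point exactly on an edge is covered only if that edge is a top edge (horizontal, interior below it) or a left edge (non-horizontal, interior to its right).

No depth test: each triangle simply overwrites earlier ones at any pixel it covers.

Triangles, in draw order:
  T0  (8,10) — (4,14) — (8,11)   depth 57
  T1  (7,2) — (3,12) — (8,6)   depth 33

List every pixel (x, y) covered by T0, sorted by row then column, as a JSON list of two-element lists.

T0:
  2·area = 4  (B↔C swapped to make it positive)
  edge (8, 10)→(8, 11): d=(0,1) right/bottom  bias=-1
  edge (8, 11)→(4, 14): d=(-4,3) right/bottom  bias=-1
  edge (4, 14)→(8, 10): d=(4,-4) top-left  bias=+0
    (4,4)@(9, 9): e=[-1,5,0] → .  [on edge]
    (3,5)@(7, 11): e=[1,3,0] → X  [on edge]
    (4,5)@(9, 11): e=[-1,-3,8] → .
    (2,6)@(5, 13): e=[3,1,0] → X  [on edge]
    (3,6)@(7, 13): e=[1,-5,8] → .
    (1,7)@(3, 15): e=[5,-1,0] → .  [on edge]
    (2,7)@(5, 15): e=[3,-7,8] → .
  covered (2 px):
    . . . . .
    . . . . .
    . . . . .
    . . . . .
    . . . . .
    . . . X .
    . . X . .
    . . . . .
T1:
  2·area = 26  (B↔C swapped to make it positive)
  edge (7, 2)→(8, 6): d=(1,4) right/bottom  bias=-1
  edge (8, 6)→(3, 12): d=(-5,6) right/bottom  bias=-1
  edge (3, 12)→(7, 2): d=(4,-10) top-left  bias=+0
    (3,1)@(7, 3): e=[1,21,4] → X
    (4,1)@(9, 3): e=[-7,9,24] → .
    (3,2)@(7, 5): e=[3,11,12] → X
    (4,2)@(9, 5): e=[-5,-1,32] → .
    (2,3)@(5, 7): e=[13,13,0] → X  [on edge]
    (4,3)@(9, 7): e=[-3,-11,40] → .
    (2,4)@(5, 9): e=[15,3,8] → X
    (3,4)@(7, 9): e=[7,-9,28] → .
    (2,5)@(5, 11): e=[17,-7,16] → .
  covered (5 px):
    . . . . .
    . . . X .
    . . . X .
    . . X X .
    . . X . .
    . . . . .
    . . . . .
    . . . . .

Final: [[3,5],[2,6]]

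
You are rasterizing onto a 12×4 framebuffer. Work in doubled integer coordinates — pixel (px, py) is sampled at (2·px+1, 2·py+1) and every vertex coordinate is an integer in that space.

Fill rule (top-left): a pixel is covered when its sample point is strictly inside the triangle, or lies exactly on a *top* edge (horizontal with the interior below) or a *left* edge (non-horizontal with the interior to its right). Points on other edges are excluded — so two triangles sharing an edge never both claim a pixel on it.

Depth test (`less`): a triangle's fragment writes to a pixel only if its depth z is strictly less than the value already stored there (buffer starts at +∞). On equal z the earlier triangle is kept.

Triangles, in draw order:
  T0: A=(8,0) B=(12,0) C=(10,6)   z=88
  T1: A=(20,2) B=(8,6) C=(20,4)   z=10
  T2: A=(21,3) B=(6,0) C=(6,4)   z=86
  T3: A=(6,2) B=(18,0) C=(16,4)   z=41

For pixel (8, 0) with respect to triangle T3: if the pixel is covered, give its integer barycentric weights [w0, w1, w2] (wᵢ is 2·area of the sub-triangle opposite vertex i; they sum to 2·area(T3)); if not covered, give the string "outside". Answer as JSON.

T0:
  2·area = 24
  edge (8, 0)→(12, 0): d=(4,0) top-left  bias=+0
  edge (12, 0)→(10, 6): d=(-2,6) right/bottom  bias=-1
  edge (10, 6)→(8, 0): d=(-2,-6) top-left  bias=+0
    (4,0)@(9, 1): e=[4,16,4] → #
    (5,0)@(11, 1): e=[4,4,16] → #
    (6,0)@(13, 1): e=[4,-8,28] → ·
    (4,1)@(9, 3): e=[12,12,0] → #  [on edge]
    (5,1)@(11, 3): e=[12,0,12] → ·  [on edge]
    (4,2)@(9, 5): e=[20,8,-4] → ·
  covered (3 px):
    · · · · # # · · · · · ·
    · · · · # · · · · · · ·
    · · · · · · · · · · · ·
    · · · · · · · · · · · ·
T1:
  2·area = 24  (B↔C swapped to make it positive)
  edge (20, 2)→(20, 4): d=(0,2) right/bottom  bias=-1
  edge (20, 4)→(8, 6): d=(-12,2) right/bottom  bias=-1
  edge (8, 6)→(20, 2): d=(12,-4) top-left  bias=+0
    (11,0)@(23, 1): e=[-6,30,0] → ·  [on edge]
    (8,1)@(17, 3): e=[6,18,0] → #  [on edge]
    (9,1)@(19, 3): e=[2,14,8] → #
    (10,1)@(21, 3): e=[-2,10,16] → ·
    (5,2)@(11, 5): e=[18,6,0] → #  [on edge]
    (6,2)@(13, 5): e=[14,2,8] → #
    (7,2)@(15, 5): e=[10,-2,16] → ·
    (8,2)@(17, 5): e=[6,-6,24] → ·
    (9,2)@(19, 5): e=[2,-10,32] → ·
    (2,3)@(5, 7): e=[30,-6,0] → ·  [on edge]
    (5,3)@(11, 7): e=[18,-18,24] → ·
    (6,3)@(13, 7): e=[14,-22,32] → ·
  covered (4 px):
    · · · · · · · · · · · ·
    · · · · · · · · # # · ·
    · · · · · # # · · · · ·
    · · · · · · · · · · · ·
T2:
  2·area = 60  (B↔C swapped to make it positive)
  edge (21, 3)→(6, 4): d=(-15,1) right/bottom  bias=-1
  edge (6, 4)→(6, 0): d=(0,-4) top-left  bias=+0
  edge (6, 0)→(21, 3): d=(15,3) right/bottom  bias=-1
    (3,0)@(7, 1): e=[44,4,12] → #
    (4,0)@(9, 1): e=[42,12,6] → #
    (5,0)@(11, 1): e=[40,20,0] → ·  [on edge]
    (3,1)@(7, 3): e=[14,4,42] → #
    (5,1)@(11, 3): e=[10,20,30] → #
    (6,1)@(13, 3): e=[8,28,24] → #
    (7,1)@(15, 3): e=[6,36,18] → #
    (8,1)@(17, 3): e=[4,44,12] → #
    (9,1)@(19, 3): e=[2,52,6] → #
    (10,1)@(21, 3): e=[0,60,0] → ·  [on edge]
    (3,2)@(7, 5): e=[-16,4,72] → ·
    (4,2)@(9, 5): e=[-18,12,66] → ·
  covered (9 px):
    · · · # # · · · · · · ·
    · · · # # # # # # # · ·
    · · · · · · · · · · · ·
    · · · · · · · · · · · ·
T3:
  2·area = 44
  edge (6, 2)→(18, 0): d=(12,-2) top-left  bias=+0
  edge (18, 0)→(16, 4): d=(-2,4) right/bottom  bias=-1
  edge (16, 4)→(6, 2): d=(-10,-2) top-left  bias=+0
    (0,0)@(1, 1): e=[-22,66,0] → ·  [on edge]
    (6,0)@(13, 1): e=[2,18,24] → #
    (7,0)@(15, 1): e=[6,10,28] → #
    (8,0)@(17, 1): e=[10,2,32] → #
    (9,0)@(19, 1): e=[14,-6,36] → ·
    (5,1)@(11, 3): e=[22,22,0] → #  [on edge]
    (8,1)@(17, 3): e=[34,-2,12] → ·
    (5,2)@(11, 5): e=[46,18,-20] → ·
    (6,2)@(13, 5): e=[50,10,-16] → ·
    (7,2)@(15, 5): e=[54,2,-12] → ·
    (10,2)@(21, 5): e=[66,-22,0] → ·  [on edge]
  covered (6 px):
    · · · · · · # # # · · ·
    · · · · · # # # · · · ·
    · · · · · · · · · · · ·
    · · · · · · · · · · · ·

Answer: [2,32,10]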